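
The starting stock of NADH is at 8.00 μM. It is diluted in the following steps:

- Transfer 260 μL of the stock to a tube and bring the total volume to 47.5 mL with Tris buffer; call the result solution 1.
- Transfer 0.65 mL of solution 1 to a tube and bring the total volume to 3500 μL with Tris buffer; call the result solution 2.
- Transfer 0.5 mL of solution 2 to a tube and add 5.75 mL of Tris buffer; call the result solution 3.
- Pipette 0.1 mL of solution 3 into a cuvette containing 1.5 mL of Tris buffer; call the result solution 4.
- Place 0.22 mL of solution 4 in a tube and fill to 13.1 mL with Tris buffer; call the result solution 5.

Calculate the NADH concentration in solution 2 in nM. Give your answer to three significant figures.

8.13 nM

Step 1: 260 μL brought to 47.5 mL → factor 47500/260 = 182.69
Step 2: 0.65 mL brought to 3500 μL → factor 3.5/0.65 = 5.3846
Dilution factor through solution 2 = 182.69 × 5.3846 = 983.73
[solution 2] = 8.00 μM / 983.73 = 0.008132 μM = 8.13 nM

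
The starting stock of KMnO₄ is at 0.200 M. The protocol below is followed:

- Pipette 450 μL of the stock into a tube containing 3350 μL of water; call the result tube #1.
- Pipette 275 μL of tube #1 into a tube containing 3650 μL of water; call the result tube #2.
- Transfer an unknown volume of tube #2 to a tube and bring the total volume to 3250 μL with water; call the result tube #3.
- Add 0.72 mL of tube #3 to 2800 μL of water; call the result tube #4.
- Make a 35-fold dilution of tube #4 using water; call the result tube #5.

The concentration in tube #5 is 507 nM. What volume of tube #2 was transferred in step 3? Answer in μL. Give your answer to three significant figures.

Step 1: 450 μL + 3350 μL = 3800 μL total → factor 3800/450 = 8.4444
Step 2: 275 μL + 3650 μL = 3925 μL total → factor 3925/275 = 14.273
Step 3: v brought to 3250 μL → factor = 3250 μL/v
Step 4: 0.72 mL + 2800 μL = 3.52 mL total → factor 3.52/0.72 = 4.8889
Step 5: 35-fold → factor 35
Product of known-step factors = 20623
Overall factor = 0.200 M / (507 nM) = 3.9448 × 10^5
Step-3 factor = 3.9448 × 10^5 / 20623 = 19.128
v = 3250 μL / 19.128 = 170 μL

170 μL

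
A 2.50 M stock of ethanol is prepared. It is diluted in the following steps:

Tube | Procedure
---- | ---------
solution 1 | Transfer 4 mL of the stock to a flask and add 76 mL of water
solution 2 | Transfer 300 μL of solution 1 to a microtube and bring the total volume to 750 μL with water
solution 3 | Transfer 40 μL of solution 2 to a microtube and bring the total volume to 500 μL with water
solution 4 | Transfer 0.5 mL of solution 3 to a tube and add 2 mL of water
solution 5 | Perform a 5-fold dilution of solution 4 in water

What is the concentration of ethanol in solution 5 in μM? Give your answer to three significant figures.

Step 1: 4 mL + 76 mL = 80 mL total → factor 80/4 = 20
Step 2: 300 μL brought to 750 μL → factor 750/300 = 2.5
Step 3: 40 μL brought to 500 μL → factor 500/40 = 12.5
Step 4: 0.5 mL + 2 mL = 2.5 mL total → factor 2.5/0.5 = 5
Step 5: 5-fold → factor 5
Overall dilution factor = 20 × 2.5 × 12.5 × 5 × 5 = 15625
Final = 2.50 M / 15625 = 0.0001600 M = 160 μM

160 μM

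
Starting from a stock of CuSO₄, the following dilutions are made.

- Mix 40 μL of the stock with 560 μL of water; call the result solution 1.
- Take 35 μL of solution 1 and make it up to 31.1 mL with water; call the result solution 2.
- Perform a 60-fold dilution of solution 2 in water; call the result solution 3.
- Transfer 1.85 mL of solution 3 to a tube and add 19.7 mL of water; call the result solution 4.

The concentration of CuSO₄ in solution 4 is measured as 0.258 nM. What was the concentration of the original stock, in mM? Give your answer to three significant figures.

2.40 mM

Step 1: 40 μL + 560 μL = 600 μL total → factor 600/40 = 15
Step 2: 35 μL brought to 31.1 mL → factor 31100/35 = 888.57
Step 3: 60-fold → factor 60
Step 4: 1.85 mL + 19.7 mL = 21.55 mL total → factor 21.55/1.85 = 11.649
Overall dilution factor = 15 × 888.57 × 60 × 11.649 = 9.3156 × 10^6
Stock = 0.258 nM × 9.3156 × 10^6 = 2.403 × 10^6 nM = 2.40 mM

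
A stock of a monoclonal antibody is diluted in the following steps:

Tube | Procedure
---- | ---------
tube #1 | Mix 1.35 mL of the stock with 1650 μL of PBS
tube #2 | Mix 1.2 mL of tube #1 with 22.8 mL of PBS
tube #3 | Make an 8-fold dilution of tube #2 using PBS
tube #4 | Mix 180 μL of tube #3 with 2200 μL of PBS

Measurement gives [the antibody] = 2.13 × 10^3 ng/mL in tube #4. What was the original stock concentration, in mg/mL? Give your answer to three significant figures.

Step 1: 1.35 mL + 1650 μL = 3 mL total → factor 3/1.35 = 2.2222
Step 2: 1.2 mL + 22.8 mL = 24 mL total → factor 24/1.2 = 20
Step 3: 8-fold → factor 8
Step 4: 180 μL + 2200 μL = 2380 μL total → factor 2380/180 = 13.222
Overall dilution factor = 2.2222 × 20 × 8 × 13.222 = 4701.2
Stock = 2.13 × 10^3 ng/mL × 4701.2 = 1.001 × 10^7 ng/mL = 10.0 mg/mL

10.0 mg/mL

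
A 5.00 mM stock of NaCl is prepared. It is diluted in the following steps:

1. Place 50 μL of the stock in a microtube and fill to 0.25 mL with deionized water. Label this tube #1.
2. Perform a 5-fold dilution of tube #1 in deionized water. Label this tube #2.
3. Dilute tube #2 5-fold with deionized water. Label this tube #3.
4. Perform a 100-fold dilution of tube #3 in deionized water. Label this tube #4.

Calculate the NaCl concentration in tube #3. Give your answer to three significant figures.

0.0400 mM

Step 1: 50 μL brought to 0.25 mL → factor 250/50 = 5
Step 2: 5-fold → factor 5
Step 3: 5-fold → factor 5
Dilution factor through tube #3 = 5 × 5 × 5 = 125
[tube #3] = 5.00 mM / 125 = 0.0400 mM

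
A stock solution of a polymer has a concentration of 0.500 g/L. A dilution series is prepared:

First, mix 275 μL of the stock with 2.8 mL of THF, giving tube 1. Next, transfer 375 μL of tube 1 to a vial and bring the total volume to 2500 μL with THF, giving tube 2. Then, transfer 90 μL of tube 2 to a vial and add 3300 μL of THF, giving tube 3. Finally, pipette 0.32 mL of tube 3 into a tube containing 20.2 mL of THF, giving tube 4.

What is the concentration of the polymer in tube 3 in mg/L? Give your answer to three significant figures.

Step 1: 275 μL + 2.8 mL = 3075 μL total → factor 3075/275 = 11.182
Step 2: 375 μL brought to 2500 μL → factor 2500/375 = 6.6667
Step 3: 90 μL + 3300 μL = 3390 μL total → factor 3390/90 = 37.667
Dilution factor through tube 3 = 11.182 × 6.6667 × 37.667 = 2807.9
[tube 3] = 0.500 g/L / 2807.9 = 0.0001781 g/L = 0.178 mg/L

0.178 mg/L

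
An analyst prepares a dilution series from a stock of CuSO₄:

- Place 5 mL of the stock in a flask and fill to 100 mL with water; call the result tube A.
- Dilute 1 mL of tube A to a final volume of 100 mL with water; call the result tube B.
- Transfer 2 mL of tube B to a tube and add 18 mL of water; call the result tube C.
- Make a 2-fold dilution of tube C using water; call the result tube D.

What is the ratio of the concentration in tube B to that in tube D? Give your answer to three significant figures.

Step 1: 5 mL brought to 100 mL → factor 100/5 = 20
Step 2: 1 mL brought to 100 mL → factor 100/1 = 100
Step 3: 2 mL + 18 mL = 20 mL total → factor 20/2 = 10
Step 4: 2-fold → factor 2
Dilution factor to tube B = 2000; to tube D = 40000
[tube B]/[tube D] = (factor to tube D)/(factor to tube B) = 40000/2000 = 20.0

20.0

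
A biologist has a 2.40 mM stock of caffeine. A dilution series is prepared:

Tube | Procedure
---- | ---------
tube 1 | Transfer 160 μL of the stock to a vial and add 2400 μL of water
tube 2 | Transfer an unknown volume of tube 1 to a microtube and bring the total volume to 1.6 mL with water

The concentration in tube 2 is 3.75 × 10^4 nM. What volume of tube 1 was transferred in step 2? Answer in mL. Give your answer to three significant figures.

Step 1: 160 μL + 2400 μL = 2560 μL total → factor 2560/160 = 16
Step 2: v brought to 1.6 mL → factor = 1.6 mL/v
Product of known-step factors = 16
Overall factor = 2.40 mM / (3.75 × 10^4 nM) = 64
Step-2 factor = 64 / 16 = 4
v = 1.6 mL / 4 = 0.400 mL

0.400 mL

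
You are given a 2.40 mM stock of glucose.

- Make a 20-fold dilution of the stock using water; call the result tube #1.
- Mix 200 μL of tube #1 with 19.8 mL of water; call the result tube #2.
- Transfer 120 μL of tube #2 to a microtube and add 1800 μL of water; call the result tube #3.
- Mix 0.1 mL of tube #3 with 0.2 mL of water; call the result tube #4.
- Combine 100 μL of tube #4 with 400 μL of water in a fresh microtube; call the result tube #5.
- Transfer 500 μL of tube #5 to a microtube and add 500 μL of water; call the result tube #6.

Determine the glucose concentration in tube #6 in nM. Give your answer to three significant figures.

Step 1: 20-fold → factor 20
Step 2: 200 μL + 19.8 mL = 20000 μL total → factor 20000/200 = 100
Step 3: 120 μL + 1800 μL = 1920 μL total → factor 1920/120 = 16
Step 4: 0.1 mL + 0.2 mL = 0.3 mL total → factor 0.3/0.1 = 3
Step 5: 100 μL + 400 μL = 500 μL total → factor 500/100 = 5
Step 6: 500 μL + 500 μL = 1000 μL total → factor 1000/500 = 2
Overall dilution factor = 20 × 100 × 16 × 3 × 5 × 2 = 9.6 × 10^5
Final = 2.40 mM / 9.6 × 10^5 = 2.500 × 10^-6 mM = 2.50 nM

2.50 nM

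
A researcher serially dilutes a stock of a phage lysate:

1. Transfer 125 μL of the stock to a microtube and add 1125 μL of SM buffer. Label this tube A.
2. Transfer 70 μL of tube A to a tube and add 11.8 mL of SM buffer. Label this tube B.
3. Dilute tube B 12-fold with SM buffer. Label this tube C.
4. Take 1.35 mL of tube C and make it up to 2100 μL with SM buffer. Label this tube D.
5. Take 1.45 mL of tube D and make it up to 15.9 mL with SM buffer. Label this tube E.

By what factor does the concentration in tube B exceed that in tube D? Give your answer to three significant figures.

Step 1: 125 μL + 1125 μL = 1250 μL total → factor 1250/125 = 10
Step 2: 70 μL + 11.8 mL = 11870 μL total → factor 11870/70 = 169.57
Step 3: 12-fold → factor 12
Step 4: 1.35 mL brought to 2100 μL → factor 2.1/1.35 = 1.5556
Dilution factor to tube B = 1695.7; to tube D = 31653
[tube B]/[tube D] = (factor to tube D)/(factor to tube B) = 31653/1695.7 = 18.7

18.7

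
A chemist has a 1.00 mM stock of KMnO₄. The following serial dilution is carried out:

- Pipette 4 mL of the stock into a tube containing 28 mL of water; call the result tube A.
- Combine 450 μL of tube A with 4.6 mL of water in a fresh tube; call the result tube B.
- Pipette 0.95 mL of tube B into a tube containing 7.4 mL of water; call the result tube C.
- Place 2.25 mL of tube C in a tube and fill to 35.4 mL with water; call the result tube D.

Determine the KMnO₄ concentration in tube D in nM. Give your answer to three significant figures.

80.5 nM

Step 1: 4 mL + 28 mL = 32 mL total → factor 32/4 = 8
Step 2: 450 μL + 4.6 mL = 5050 μL total → factor 5050/450 = 11.222
Step 3: 0.95 mL + 7.4 mL = 8.35 mL total → factor 8.35/0.95 = 8.7895
Step 4: 2.25 mL brought to 35.4 mL → factor 35.4/2.25 = 15.733
Overall dilution factor = 8 × 11.222 × 8.7895 × 15.733 = 12415
Final = 1.00 mM / 12415 = 8.055 × 10^-5 mM = 80.5 nM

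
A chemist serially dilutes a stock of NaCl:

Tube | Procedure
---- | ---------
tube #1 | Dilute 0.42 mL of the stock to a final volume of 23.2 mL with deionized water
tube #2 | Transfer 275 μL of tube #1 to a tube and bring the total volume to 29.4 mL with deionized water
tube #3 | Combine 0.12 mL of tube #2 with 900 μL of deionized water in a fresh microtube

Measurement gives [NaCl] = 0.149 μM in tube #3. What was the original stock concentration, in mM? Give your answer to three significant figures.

Step 1: 0.42 mL brought to 23.2 mL → factor 23.2/0.42 = 55.238
Step 2: 275 μL brought to 29.4 mL → factor 29400/275 = 106.91
Step 3: 0.12 mL + 900 μL = 1.02 mL total → factor 1.02/0.12 = 8.5
Overall dilution factor = 55.238 × 106.91 × 8.5 = 50196
Stock = 0.149 μM × 50196 = 7479 μM = 7.48 mM

7.48 mM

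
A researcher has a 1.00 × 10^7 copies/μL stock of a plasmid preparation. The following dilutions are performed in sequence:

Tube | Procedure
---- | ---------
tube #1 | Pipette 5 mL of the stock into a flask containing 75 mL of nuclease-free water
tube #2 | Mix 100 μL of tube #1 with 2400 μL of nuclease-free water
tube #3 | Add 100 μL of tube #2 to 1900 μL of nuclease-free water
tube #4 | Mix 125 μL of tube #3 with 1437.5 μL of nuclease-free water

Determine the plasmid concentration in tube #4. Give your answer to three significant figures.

100 copies/μL

Step 1: 5 mL + 75 mL = 80 mL total → factor 80/5 = 16
Step 2: 100 μL + 2400 μL = 2500 μL total → factor 2500/100 = 25
Step 3: 100 μL + 1900 μL = 2000 μL total → factor 2000/100 = 20
Step 4: 125 μL + 1437.5 μL = 1562.5 μL total → factor 1562.5/125 = 12.5
Overall dilution factor = 16 × 25 × 20 × 12.5 = 1 × 10^5
Final = 1.00 × 10^7 copies/μL / 1 × 10^5 = 100 copies/μL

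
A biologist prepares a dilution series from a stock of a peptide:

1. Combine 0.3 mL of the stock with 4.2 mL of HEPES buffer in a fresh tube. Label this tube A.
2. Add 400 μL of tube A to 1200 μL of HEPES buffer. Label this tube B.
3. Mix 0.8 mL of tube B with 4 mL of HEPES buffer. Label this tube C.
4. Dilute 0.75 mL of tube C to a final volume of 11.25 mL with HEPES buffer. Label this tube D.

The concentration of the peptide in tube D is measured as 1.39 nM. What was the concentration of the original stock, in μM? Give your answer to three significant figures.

7.51 μM

Step 1: 0.3 mL + 4.2 mL = 4.5 mL total → factor 4.5/0.3 = 15
Step 2: 400 μL + 1200 μL = 1600 μL total → factor 1600/400 = 4
Step 3: 0.8 mL + 4 mL = 4.8 mL total → factor 4.8/0.8 = 6
Step 4: 0.75 mL brought to 11.25 mL → factor 11.25/0.75 = 15
Overall dilution factor = 15 × 4 × 6 × 15 = 5400
Stock = 1.39 nM × 5400 = 7506 nM = 7.51 μM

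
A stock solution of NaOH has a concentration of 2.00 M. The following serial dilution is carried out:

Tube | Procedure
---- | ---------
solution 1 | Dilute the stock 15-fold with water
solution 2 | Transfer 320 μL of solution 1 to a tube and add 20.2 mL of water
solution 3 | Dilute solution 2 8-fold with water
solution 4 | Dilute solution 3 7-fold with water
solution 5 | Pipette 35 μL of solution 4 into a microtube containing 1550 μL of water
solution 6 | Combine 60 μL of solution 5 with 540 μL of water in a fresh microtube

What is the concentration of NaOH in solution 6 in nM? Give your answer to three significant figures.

82.0 nM

Step 1: 15-fold → factor 15
Step 2: 320 μL + 20.2 mL = 20520 μL total → factor 20520/320 = 64.125
Step 3: 8-fold → factor 8
Step 4: 7-fold → factor 7
Step 5: 35 μL + 1550 μL = 1585 μL total → factor 1585/35 = 45.286
Step 6: 60 μL + 540 μL = 600 μL total → factor 600/60 = 10
Overall dilution factor = 15 × 64.125 × 8 × 7 × 45.286 × 10 = 2.4393 × 10^7
Final = 2.00 M / 2.4393 × 10^7 = 8.199 × 10^-8 M = 82.0 nM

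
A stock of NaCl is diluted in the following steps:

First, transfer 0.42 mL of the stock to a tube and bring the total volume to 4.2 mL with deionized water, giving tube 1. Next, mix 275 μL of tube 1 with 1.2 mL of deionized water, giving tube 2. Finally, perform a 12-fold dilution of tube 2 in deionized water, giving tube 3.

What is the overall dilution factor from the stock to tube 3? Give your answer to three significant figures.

644

Step 1: 0.42 mL brought to 4.2 mL → factor 4.2/0.42 = 10
Step 2: 275 μL + 1.2 mL = 1475 μL total → factor 1475/275 = 5.3636
Step 3: 12-fold → factor 12
Overall dilution factor = 10 × 5.3636 × 12 = 643.64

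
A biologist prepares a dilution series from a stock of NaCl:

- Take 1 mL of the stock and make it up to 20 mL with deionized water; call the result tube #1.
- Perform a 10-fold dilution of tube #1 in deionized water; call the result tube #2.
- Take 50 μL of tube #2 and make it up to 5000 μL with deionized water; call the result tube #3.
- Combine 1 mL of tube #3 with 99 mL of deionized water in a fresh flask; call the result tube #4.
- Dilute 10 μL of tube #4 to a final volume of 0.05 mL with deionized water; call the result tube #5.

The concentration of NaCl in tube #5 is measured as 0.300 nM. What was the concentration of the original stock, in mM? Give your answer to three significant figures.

Step 1: 1 mL brought to 20 mL → factor 20/1 = 20
Step 2: 10-fold → factor 10
Step 3: 50 μL brought to 5000 μL → factor 5000/50 = 100
Step 4: 1 mL + 99 mL = 100 mL total → factor 100/1 = 100
Step 5: 10 μL brought to 0.05 mL → factor 50/10 = 5
Overall dilution factor = 20 × 10 × 100 × 100 × 5 = 1 × 10^7
Stock = 0.300 nM × 1 × 10^7 = 3.000 × 10^6 nM = 3.00 mM

3.00 mM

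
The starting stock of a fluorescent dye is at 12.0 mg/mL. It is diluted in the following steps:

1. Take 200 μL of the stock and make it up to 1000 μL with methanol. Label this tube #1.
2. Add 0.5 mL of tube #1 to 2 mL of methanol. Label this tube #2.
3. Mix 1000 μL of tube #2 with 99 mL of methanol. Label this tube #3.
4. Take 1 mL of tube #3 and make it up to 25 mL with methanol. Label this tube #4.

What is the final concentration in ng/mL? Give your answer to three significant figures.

192 ng/mL

Step 1: 200 μL brought to 1000 μL → factor 1000/200 = 5
Step 2: 0.5 mL + 2 mL = 2.5 mL total → factor 2.5/0.5 = 5
Step 3: 1000 μL + 99 mL = 1 × 10^5 μL total → factor 1 × 10^5/1000 = 100
Step 4: 1 mL brought to 25 mL → factor 25/1 = 25
Overall dilution factor = 5 × 5 × 100 × 25 = 62500
Final = 12.0 mg/mL / 62500 = 0.0001920 mg/mL = 192 ng/mL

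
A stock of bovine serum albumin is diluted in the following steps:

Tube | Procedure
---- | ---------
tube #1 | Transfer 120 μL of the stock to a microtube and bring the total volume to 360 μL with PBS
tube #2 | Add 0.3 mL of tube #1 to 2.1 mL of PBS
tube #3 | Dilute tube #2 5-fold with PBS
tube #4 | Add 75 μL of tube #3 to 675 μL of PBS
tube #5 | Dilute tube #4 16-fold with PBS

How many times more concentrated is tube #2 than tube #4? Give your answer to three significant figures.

Step 1: 120 μL brought to 360 μL → factor 360/120 = 3
Step 2: 0.3 mL + 2.1 mL = 2.4 mL total → factor 2.4/0.3 = 8
Step 3: 5-fold → factor 5
Step 4: 75 μL + 675 μL = 750 μL total → factor 750/75 = 10
Dilution factor to tube #2 = 24; to tube #4 = 1200
[tube #2]/[tube #4] = (factor to tube #4)/(factor to tube #2) = 1200/24 = 50.0

50.0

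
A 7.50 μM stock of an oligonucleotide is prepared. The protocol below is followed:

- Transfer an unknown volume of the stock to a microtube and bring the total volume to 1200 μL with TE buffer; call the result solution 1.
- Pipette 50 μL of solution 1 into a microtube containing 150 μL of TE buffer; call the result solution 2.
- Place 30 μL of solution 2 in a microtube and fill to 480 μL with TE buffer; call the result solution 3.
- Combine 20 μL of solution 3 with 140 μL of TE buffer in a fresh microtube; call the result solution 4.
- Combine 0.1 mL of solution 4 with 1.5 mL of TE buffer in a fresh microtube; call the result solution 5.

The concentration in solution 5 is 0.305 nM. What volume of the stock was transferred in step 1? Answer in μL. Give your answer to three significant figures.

Step 1: v brought to 1200 μL → factor = 1200 μL/v
Step 2: 50 μL + 150 μL = 200 μL total → factor 200/50 = 4
Step 3: 30 μL brought to 480 μL → factor 480/30 = 16
Step 4: 20 μL + 140 μL = 160 μL total → factor 160/20 = 8
Step 5: 0.1 mL + 1.5 mL = 1.6 mL total → factor 1.6/0.1 = 16
Product of known-step factors = 8192
Overall factor = 7.50 μM / (0.305 nM) = 24590
Step-1 factor = 24590 / 8192 = 3.0017
v = 1200 μL / 3.0017 = 400 μL

400 μL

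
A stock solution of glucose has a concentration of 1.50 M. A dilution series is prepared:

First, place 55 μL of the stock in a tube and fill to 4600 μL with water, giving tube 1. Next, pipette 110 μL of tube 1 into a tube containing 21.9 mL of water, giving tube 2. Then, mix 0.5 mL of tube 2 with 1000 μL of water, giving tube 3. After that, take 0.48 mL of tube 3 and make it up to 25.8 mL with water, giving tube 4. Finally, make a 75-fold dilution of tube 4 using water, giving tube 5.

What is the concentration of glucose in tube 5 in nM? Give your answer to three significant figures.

7.41 nM

Step 1: 55 μL brought to 4600 μL → factor 4600/55 = 83.636
Step 2: 110 μL + 21.9 mL = 22010 μL total → factor 22010/110 = 200.09
Step 3: 0.5 mL + 1000 μL = 1.5 mL total → factor 1.5/0.5 = 3
Step 4: 0.48 mL brought to 25.8 mL → factor 25.8/0.48 = 53.75
Step 5: 75-fold → factor 75
Overall dilution factor = 83.636 × 200.09 × 3 × 53.75 × 75 = 2.0239 × 10^8
Final = 1.50 M / 2.0239 × 10^8 = 7.412 × 10^-9 M = 7.41 nM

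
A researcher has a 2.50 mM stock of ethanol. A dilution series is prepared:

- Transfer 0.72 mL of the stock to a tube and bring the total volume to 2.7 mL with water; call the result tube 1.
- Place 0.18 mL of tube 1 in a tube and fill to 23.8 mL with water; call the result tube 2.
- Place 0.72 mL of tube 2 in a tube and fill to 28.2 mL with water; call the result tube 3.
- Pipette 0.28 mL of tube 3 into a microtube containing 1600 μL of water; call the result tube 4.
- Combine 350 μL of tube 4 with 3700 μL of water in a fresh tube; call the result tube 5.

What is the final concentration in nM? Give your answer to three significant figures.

1.66 nM

Step 1: 0.72 mL brought to 2.7 mL → factor 2.7/0.72 = 3.75
Step 2: 0.18 mL brought to 23.8 mL → factor 23.8/0.18 = 132.22
Step 3: 0.72 mL brought to 28.2 mL → factor 28.2/0.72 = 39.167
Step 4: 0.28 mL + 1600 μL = 1.88 mL total → factor 1.88/0.28 = 6.7143
Step 5: 350 μL + 3700 μL = 4050 μL total → factor 4050/350 = 11.571
Overall dilution factor = 3.75 × 132.22 × 39.167 × 6.7143 × 11.571 = 1.5088 × 10^6
Final = 2.50 mM / 1.5088 × 10^6 = 1.657 × 10^-6 mM = 1.66 nM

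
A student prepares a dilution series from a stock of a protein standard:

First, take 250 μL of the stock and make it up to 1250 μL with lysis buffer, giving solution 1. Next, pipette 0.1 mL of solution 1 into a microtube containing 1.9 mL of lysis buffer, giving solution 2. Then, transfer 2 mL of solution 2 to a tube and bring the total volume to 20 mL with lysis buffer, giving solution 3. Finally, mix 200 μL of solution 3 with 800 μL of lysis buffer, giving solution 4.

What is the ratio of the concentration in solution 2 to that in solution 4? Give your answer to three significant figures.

50.0

Step 1: 250 μL brought to 1250 μL → factor 1250/250 = 5
Step 2: 0.1 mL + 1.9 mL = 2 mL total → factor 2/0.1 = 20
Step 3: 2 mL brought to 20 mL → factor 20/2 = 10
Step 4: 200 μL + 800 μL = 1000 μL total → factor 1000/200 = 5
Dilution factor to solution 2 = 100; to solution 4 = 5000
[solution 2]/[solution 4] = (factor to solution 4)/(factor to solution 2) = 5000/100 = 50.0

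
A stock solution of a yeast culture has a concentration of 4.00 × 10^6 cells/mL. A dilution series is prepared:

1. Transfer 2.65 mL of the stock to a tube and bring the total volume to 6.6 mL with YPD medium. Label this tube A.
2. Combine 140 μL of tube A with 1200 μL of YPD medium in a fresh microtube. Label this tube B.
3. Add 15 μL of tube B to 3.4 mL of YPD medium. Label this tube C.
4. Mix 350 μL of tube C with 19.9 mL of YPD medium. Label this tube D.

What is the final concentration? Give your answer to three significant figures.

12.7 cells/mL

Step 1: 2.65 mL brought to 6.6 mL → factor 6.6/2.65 = 2.4906
Step 2: 140 μL + 1200 μL = 1340 μL total → factor 1340/140 = 9.5714
Step 3: 15 μL + 3.4 mL = 3415 μL total → factor 3415/15 = 227.67
Step 4: 350 μL + 19.9 mL = 20250 μL total → factor 20250/350 = 57.857
Overall dilution factor = 2.4906 × 9.5714 × 227.67 × 57.857 = 3.14 × 10^5
Final = 4.00 × 10^6 cells/mL / 3.14 × 10^5 = 12.7 cells/mL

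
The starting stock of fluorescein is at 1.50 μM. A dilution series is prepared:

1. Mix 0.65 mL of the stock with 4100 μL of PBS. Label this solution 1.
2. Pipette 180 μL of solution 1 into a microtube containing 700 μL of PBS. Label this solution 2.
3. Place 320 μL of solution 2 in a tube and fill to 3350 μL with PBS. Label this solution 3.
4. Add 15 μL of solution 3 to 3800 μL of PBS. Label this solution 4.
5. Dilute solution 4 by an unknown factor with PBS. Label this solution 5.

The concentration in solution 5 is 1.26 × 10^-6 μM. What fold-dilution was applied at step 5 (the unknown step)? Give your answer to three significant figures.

Step 1: 0.65 mL + 4100 μL = 4.75 mL total → factor 4.75/0.65 = 7.3077
Step 2: 180 μL + 700 μL = 880 μL total → factor 880/180 = 4.8889
Step 3: 320 μL brought to 3350 μL → factor 3350/320 = 10.469
Step 4: 15 μL + 3800 μL = 3815 μL total → factor 3815/15 = 254.33
Step 5: unknown factor x
Product of known-step factors = 95124
Overall factor = 1.50 μM / (1.26 × 10^-6 μM) = 1.1905 × 10^6
x = 1.1905 × 10^6 / 95124 = 12.5

12.5-fold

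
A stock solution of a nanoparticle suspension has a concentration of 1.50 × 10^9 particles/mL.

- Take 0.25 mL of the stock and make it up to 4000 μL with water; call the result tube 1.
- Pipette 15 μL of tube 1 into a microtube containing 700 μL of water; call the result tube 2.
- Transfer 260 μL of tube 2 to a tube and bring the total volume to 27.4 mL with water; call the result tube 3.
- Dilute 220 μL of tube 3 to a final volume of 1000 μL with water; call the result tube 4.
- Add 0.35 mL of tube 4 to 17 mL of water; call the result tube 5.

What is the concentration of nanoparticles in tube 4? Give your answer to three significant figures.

4.11 × 10^3 particles/mL

Step 1: 0.25 mL brought to 4000 μL → factor 4/0.25 = 16
Step 2: 15 μL + 700 μL = 715 μL total → factor 715/15 = 47.667
Step 3: 260 μL brought to 27.4 mL → factor 27400/260 = 105.38
Step 4: 220 μL brought to 1000 μL → factor 1000/220 = 4.5455
Dilution factor through tube 4 = 16 × 47.667 × 105.38 × 4.5455 = 3.6533 × 10^5
[tube 4] = 1.50 × 10^9 particles/mL / 3.6533 × 10^5 = 4.11 × 10^3 particles/mL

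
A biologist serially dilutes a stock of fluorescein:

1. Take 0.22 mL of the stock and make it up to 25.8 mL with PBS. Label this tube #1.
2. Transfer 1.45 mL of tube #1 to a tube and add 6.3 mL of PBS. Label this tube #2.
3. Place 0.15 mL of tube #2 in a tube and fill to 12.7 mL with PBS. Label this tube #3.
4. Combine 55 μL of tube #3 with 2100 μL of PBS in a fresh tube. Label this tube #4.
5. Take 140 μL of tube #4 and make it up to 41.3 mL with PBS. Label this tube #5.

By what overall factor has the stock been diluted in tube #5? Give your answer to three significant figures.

Step 1: 0.22 mL brought to 25.8 mL → factor 25.8/0.22 = 117.27
Step 2: 1.45 mL + 6.3 mL = 7.75 mL total → factor 7.75/1.45 = 5.3448
Step 3: 0.15 mL brought to 12.7 mL → factor 12.7/0.15 = 84.667
Step 4: 55 μL + 2100 μL = 2155 μL total → factor 2155/55 = 39.182
Step 5: 140 μL brought to 41.3 mL → factor 41300/140 = 295
Overall dilution factor = 117.27 × 5.3448 × 84.667 × 39.182 × 295 = 6.1341 × 10^8

6.13 × 10^8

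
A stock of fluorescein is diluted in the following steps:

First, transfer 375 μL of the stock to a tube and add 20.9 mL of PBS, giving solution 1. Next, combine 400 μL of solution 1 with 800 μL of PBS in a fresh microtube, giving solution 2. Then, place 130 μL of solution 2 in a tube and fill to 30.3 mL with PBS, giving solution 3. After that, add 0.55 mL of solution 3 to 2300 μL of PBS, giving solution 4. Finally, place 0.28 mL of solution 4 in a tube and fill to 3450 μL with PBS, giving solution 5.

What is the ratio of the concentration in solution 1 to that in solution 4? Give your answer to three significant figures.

3.62 × 10^3

Step 1: 375 μL + 20.9 mL = 21275 μL total → factor 21275/375 = 56.733
Step 2: 400 μL + 800 μL = 1200 μL total → factor 1200/400 = 3
Step 3: 130 μL brought to 30.3 mL → factor 30300/130 = 233.08
Step 4: 0.55 mL + 2300 μL = 2.85 mL total → factor 2.85/0.55 = 5.1818
Dilution factor to solution 1 = 56.733; to solution 4 = 2.0556 × 10^5
[solution 1]/[solution 4] = (factor to solution 4)/(factor to solution 1) = 2.0556 × 10^5/56.733 = 3.62 × 10^3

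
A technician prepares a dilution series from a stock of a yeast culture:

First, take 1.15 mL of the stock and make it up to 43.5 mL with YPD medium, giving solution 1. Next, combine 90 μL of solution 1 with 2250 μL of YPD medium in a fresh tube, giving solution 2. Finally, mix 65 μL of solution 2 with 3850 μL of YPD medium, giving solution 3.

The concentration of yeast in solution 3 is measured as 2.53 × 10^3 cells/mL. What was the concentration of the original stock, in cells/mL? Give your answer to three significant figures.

1.50 × 10^8 cells/mL

Step 1: 1.15 mL brought to 43.5 mL → factor 43.5/1.15 = 37.826
Step 2: 90 μL + 2250 μL = 2340 μL total → factor 2340/90 = 26
Step 3: 65 μL + 3850 μL = 3915 μL total → factor 3915/65 = 60.231
Overall dilution factor = 37.826 × 26 × 60.231 = 59236
Stock = 2.53 × 10^3 cells/mL × 59236 = 1.50 × 10^8 cells/mL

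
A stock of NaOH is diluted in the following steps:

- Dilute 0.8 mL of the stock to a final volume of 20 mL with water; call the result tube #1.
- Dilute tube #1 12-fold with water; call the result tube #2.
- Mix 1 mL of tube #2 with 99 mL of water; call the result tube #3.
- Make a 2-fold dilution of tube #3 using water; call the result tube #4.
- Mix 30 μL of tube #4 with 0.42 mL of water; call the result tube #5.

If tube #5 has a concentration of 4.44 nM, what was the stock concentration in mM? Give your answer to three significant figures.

4.00 mM

Step 1: 0.8 mL brought to 20 mL → factor 20/0.8 = 25
Step 2: 12-fold → factor 12
Step 3: 1 mL + 99 mL = 100 mL total → factor 100/1 = 100
Step 4: 2-fold → factor 2
Step 5: 30 μL + 0.42 mL = 450 μL total → factor 450/30 = 15
Overall dilution factor = 25 × 12 × 100 × 2 × 15 = 9 × 10^5
Stock = 4.44 nM × 9 × 10^5 = 3.996 × 10^6 nM = 4.00 mM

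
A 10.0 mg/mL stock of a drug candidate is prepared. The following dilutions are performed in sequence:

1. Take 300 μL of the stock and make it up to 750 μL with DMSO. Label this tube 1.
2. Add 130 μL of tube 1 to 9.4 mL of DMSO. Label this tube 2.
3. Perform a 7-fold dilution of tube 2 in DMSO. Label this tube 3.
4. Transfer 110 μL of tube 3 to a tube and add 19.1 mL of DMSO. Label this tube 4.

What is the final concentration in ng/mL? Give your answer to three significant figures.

44.6 ng/mL

Step 1: 300 μL brought to 750 μL → factor 750/300 = 2.5
Step 2: 130 μL + 9.4 mL = 9530 μL total → factor 9530/130 = 73.308
Step 3: 7-fold → factor 7
Step 4: 110 μL + 19.1 mL = 19210 μL total → factor 19210/110 = 174.64
Overall dilution factor = 2.5 × 73.308 × 7 × 174.64 = 2.2404 × 10^5
Final = 10.0 mg/mL / 2.2404 × 10^5 = 4.464 × 10^-5 mg/mL = 44.6 ng/mL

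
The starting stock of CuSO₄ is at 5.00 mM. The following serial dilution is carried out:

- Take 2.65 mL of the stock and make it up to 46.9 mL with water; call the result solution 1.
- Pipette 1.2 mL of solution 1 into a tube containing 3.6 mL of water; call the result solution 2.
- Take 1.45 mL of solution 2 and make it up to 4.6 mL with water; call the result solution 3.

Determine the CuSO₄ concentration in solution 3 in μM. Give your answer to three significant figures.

Step 1: 2.65 mL brought to 46.9 mL → factor 46.9/2.65 = 17.698
Step 2: 1.2 mL + 3.6 mL = 4.8 mL total → factor 4.8/1.2 = 4
Step 3: 1.45 mL brought to 4.6 mL → factor 4.6/1.45 = 3.1724
Overall dilution factor = 17.698 × 4 × 3.1724 = 224.58
Final = 5.00 mM / 224.58 = 0.02226 mM = 22.3 μM

22.3 μM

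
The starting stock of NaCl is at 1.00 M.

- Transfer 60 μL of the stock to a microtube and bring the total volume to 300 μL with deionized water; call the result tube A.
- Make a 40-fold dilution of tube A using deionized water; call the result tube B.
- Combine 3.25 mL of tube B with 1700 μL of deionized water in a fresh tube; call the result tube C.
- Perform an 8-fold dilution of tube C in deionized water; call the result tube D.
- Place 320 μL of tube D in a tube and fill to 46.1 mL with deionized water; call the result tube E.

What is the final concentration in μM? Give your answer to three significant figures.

Step 1: 60 μL brought to 300 μL → factor 300/60 = 5
Step 2: 40-fold → factor 40
Step 3: 3.25 mL + 1700 μL = 4.95 mL total → factor 4.95/3.25 = 1.5231
Step 4: 8-fold → factor 8
Step 5: 320 μL brought to 46.1 mL → factor 46100/320 = 144.06
Overall dilution factor = 5 × 40 × 1.5231 × 8 × 144.06 = 3.5107 × 10^5
Final = 1.00 M / 3.5107 × 10^5 = 2.848 × 10^-6 M = 2.85 μM

2.85 μM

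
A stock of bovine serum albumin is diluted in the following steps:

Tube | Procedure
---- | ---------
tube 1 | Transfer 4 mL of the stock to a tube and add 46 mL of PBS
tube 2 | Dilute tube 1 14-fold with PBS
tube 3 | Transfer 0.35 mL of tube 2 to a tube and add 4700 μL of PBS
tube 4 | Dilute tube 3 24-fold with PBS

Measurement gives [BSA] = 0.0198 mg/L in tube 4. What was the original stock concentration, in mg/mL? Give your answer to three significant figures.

Step 1: 4 mL + 46 mL = 50 mL total → factor 50/4 = 12.5
Step 2: 14-fold → factor 14
Step 3: 0.35 mL + 4700 μL = 5.05 mL total → factor 5.05/0.35 = 14.429
Step 4: 24-fold → factor 24
Overall dilution factor = 12.5 × 14 × 14.429 × 24 = 60600
Stock = 0.0198 mg/L × 60600 = 1200 mg/L = 1.20 mg/mL

1.20 mg/mL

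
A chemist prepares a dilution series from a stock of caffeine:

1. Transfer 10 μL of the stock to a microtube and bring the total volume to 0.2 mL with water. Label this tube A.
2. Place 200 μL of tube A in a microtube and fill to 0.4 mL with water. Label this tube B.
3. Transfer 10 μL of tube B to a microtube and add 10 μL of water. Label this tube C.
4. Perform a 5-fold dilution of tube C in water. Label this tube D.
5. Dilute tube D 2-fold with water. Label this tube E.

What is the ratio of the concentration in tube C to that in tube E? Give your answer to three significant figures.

Step 1: 10 μL brought to 0.2 mL → factor 200/10 = 20
Step 2: 200 μL brought to 0.4 mL → factor 400/200 = 2
Step 3: 10 μL + 10 μL = 20 μL total → factor 20/10 = 2
Step 4: 5-fold → factor 5
Step 5: 2-fold → factor 2
Dilution factor to tube C = 80; to tube E = 800
[tube C]/[tube E] = (factor to tube E)/(factor to tube C) = 800/80 = 10.0

10.0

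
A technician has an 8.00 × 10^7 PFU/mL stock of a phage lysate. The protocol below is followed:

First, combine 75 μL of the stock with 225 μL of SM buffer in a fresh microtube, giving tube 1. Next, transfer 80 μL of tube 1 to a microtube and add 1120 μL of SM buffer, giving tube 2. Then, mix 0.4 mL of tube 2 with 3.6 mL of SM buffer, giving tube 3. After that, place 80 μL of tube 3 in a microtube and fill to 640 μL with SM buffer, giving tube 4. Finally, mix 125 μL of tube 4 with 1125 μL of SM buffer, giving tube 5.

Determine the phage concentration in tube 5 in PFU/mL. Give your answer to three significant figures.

Step 1: 75 μL + 225 μL = 300 μL total → factor 300/75 = 4
Step 2: 80 μL + 1120 μL = 1200 μL total → factor 1200/80 = 15
Step 3: 0.4 mL + 3.6 mL = 4 mL total → factor 4/0.4 = 10
Step 4: 80 μL brought to 640 μL → factor 640/80 = 8
Step 5: 125 μL + 1125 μL = 1250 μL total → factor 1250/125 = 10
Overall dilution factor = 4 × 15 × 10 × 8 × 10 = 48000
Final = 8.00 × 10^7 PFU/mL / 48000 = 1.67 × 10^3 PFU/mL

1.67 × 10^3 PFU/mL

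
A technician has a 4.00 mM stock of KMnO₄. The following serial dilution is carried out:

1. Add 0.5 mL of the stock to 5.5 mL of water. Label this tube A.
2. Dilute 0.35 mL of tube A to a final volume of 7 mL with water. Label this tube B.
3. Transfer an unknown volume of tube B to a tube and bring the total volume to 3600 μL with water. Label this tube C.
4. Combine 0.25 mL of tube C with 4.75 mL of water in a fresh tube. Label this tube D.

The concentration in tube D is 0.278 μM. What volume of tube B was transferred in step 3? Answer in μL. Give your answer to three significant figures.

1.20 × 10^3 μL

Step 1: 0.5 mL + 5.5 mL = 6 mL total → factor 6/0.5 = 12
Step 2: 0.35 mL brought to 7 mL → factor 7/0.35 = 20
Step 3: v brought to 3600 μL → factor = 3600 μL/v
Step 4: 0.25 mL + 4.75 mL = 5 mL total → factor 5/0.25 = 20
Product of known-step factors = 4800
Overall factor = 4.00 mM / (0.278 μM) = 14388
Step-3 factor = 14388 / 4800 = 2.9976
v = 3600 μL / 2.9976 = 1.20 × 10^3 μL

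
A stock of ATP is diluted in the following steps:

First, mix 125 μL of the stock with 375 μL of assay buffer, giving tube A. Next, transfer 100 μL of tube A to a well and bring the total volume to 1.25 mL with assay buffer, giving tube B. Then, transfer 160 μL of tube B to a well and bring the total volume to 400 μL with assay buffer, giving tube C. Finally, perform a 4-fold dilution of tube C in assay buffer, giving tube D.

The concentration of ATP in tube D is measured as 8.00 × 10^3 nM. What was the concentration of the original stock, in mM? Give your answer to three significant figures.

4.00 mM

Step 1: 125 μL + 375 μL = 500 μL total → factor 500/125 = 4
Step 2: 100 μL brought to 1.25 mL → factor 1250/100 = 12.5
Step 3: 160 μL brought to 400 μL → factor 400/160 = 2.5
Step 4: 4-fold → factor 4
Overall dilution factor = 4 × 12.5 × 2.5 × 4 = 500
Stock = 8.00 × 10^3 nM × 500 = 4.000 × 10^6 nM = 4.00 mM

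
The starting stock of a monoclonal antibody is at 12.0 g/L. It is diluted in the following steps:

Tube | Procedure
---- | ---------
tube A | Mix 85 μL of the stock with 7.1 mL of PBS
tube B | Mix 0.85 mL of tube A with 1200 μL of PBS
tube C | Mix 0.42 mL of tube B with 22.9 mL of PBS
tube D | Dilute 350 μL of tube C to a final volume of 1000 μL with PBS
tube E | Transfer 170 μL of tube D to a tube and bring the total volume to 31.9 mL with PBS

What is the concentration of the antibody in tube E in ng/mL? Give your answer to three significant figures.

1.98 ng/mL

Step 1: 85 μL + 7.1 mL = 7185 μL total → factor 7185/85 = 84.529
Step 2: 0.85 mL + 1200 μL = 2.05 mL total → factor 2.05/0.85 = 2.4118
Step 3: 0.42 mL + 22.9 mL = 23.32 mL total → factor 23.32/0.42 = 55.524
Step 4: 350 μL brought to 1000 μL → factor 1000/350 = 2.8571
Step 5: 170 μL brought to 31.9 mL → factor 31900/170 = 187.65
Overall dilution factor = 84.529 × 2.4118 × 55.524 × 2.8571 × 187.65 = 6.0687 × 10^6
Final = 12.0 g/L / 6.0687 × 10^6 = 1.977 × 10^-6 g/L = 1.98 ng/mL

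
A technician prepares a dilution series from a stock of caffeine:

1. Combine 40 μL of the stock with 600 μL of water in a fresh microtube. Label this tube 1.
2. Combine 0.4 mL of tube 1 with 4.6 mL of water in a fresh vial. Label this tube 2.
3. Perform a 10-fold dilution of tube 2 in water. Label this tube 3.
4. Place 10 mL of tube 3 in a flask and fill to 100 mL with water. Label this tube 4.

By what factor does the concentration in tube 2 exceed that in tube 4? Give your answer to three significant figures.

100

Step 1: 40 μL + 600 μL = 640 μL total → factor 640/40 = 16
Step 2: 0.4 mL + 4.6 mL = 5 mL total → factor 5/0.4 = 12.5
Step 3: 10-fold → factor 10
Step 4: 10 mL brought to 100 mL → factor 100/10 = 10
Dilution factor to tube 2 = 200; to tube 4 = 20000
[tube 2]/[tube 4] = (factor to tube 4)/(factor to tube 2) = 20000/200 = 100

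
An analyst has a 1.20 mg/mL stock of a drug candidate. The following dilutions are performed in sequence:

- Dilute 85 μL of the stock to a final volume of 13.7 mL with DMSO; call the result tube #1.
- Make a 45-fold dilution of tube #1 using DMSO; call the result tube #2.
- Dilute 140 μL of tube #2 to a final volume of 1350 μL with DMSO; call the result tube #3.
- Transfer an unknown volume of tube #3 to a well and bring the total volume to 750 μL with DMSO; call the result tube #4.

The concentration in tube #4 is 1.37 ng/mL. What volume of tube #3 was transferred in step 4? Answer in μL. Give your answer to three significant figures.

59.9 μL

Step 1: 85 μL brought to 13.7 mL → factor 13700/85 = 161.18
Step 2: 45-fold → factor 45
Step 3: 140 μL brought to 1350 μL → factor 1350/140 = 9.6429
Step 4: v brought to 750 μL → factor = 750 μL/v
Product of known-step factors = 69939
Overall factor = 1.20 mg/mL / (1.37 ng/mL) = 8.7591 × 10^5
Step-4 factor = 8.7591 × 10^5 / 69939 = 12.524
v = 750 μL / 12.524 = 59.9 μL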